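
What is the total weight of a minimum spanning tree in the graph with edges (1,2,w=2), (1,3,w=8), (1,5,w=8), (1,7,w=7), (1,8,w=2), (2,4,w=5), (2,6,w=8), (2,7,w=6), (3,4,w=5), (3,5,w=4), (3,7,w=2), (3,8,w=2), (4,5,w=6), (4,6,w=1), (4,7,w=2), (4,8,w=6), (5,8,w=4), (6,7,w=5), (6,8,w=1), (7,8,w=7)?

Apply Kruskal's algorithm (sort edges by weight, add if no cycle):

Sorted edges by weight:
  (4,6) w=1
  (6,8) w=1
  (1,2) w=2
  (1,8) w=2
  (3,7) w=2
  (3,8) w=2
  (4,7) w=2
  (3,5) w=4
  (5,8) w=4
  (2,4) w=5
  (3,4) w=5
  (6,7) w=5
  (2,7) w=6
  (4,5) w=6
  (4,8) w=6
  (1,7) w=7
  (7,8) w=7
  (1,5) w=8
  (1,3) w=8
  (2,6) w=8

Add edge (4,6) w=1 -- no cycle. Running total: 1
Add edge (6,8) w=1 -- no cycle. Running total: 2
Add edge (1,2) w=2 -- no cycle. Running total: 4
Add edge (1,8) w=2 -- no cycle. Running total: 6
Add edge (3,7) w=2 -- no cycle. Running total: 8
Add edge (3,8) w=2 -- no cycle. Running total: 10
Skip edge (4,7) w=2 -- would create cycle
Add edge (3,5) w=4 -- no cycle. Running total: 14

MST edges: (4,6,w=1), (6,8,w=1), (1,2,w=2), (1,8,w=2), (3,7,w=2), (3,8,w=2), (3,5,w=4)
Total MST weight: 1 + 1 + 2 + 2 + 2 + 2 + 4 = 14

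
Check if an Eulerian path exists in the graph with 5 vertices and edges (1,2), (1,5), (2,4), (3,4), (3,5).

Step 1: Find the degree of each vertex:
  deg(1) = 2
  deg(2) = 2
  deg(3) = 2
  deg(4) = 2
  deg(5) = 2

Step 2: Count vertices with odd degree:
  All vertices have even degree (0 odd-degree vertices)

Step 3: Apply Euler's theorem:
  - Eulerian circuit exists iff graph is connected and all vertices have even degree
  - Eulerian path exists iff graph is connected and has 0 or 2 odd-degree vertices

Graph is connected with 0 odd-degree vertices.
Both Eulerian circuit and Eulerian path exist.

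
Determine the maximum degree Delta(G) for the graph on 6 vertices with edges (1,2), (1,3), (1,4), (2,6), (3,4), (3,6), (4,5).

Step 1: Count edges incident to each vertex:
  deg(1) = 3 (neighbors: 2, 3, 4)
  deg(2) = 2 (neighbors: 1, 6)
  deg(3) = 3 (neighbors: 1, 4, 6)
  deg(4) = 3 (neighbors: 1, 3, 5)
  deg(5) = 1 (neighbors: 4)
  deg(6) = 2 (neighbors: 2, 3)

Step 2: Find maximum:
  max(3, 2, 3, 3, 1, 2) = 3 (vertex 1)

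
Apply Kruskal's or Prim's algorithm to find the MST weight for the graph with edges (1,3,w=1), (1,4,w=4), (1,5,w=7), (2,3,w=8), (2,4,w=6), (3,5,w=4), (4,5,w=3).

Apply Kruskal's algorithm (sort edges by weight, add if no cycle):

Sorted edges by weight:
  (1,3) w=1
  (4,5) w=3
  (1,4) w=4
  (3,5) w=4
  (2,4) w=6
  (1,5) w=7
  (2,3) w=8

Add edge (1,3) w=1 -- no cycle. Running total: 1
Add edge (4,5) w=3 -- no cycle. Running total: 4
Add edge (1,4) w=4 -- no cycle. Running total: 8
Skip edge (3,5) w=4 -- would create cycle
Add edge (2,4) w=6 -- no cycle. Running total: 14

MST edges: (1,3,w=1), (4,5,w=3), (1,4,w=4), (2,4,w=6)
Total MST weight: 1 + 3 + 4 + 6 = 14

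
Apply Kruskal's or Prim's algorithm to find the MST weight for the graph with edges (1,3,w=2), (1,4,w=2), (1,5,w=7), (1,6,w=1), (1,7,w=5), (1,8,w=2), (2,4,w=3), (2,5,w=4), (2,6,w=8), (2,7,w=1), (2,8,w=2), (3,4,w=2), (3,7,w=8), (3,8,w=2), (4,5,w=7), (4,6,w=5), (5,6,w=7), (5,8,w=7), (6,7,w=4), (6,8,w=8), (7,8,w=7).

Apply Kruskal's algorithm (sort edges by weight, add if no cycle):

Sorted edges by weight:
  (1,6) w=1
  (2,7) w=1
  (1,3) w=2
  (1,4) w=2
  (1,8) w=2
  (2,8) w=2
  (3,4) w=2
  (3,8) w=2
  (2,4) w=3
  (2,5) w=4
  (6,7) w=4
  (1,7) w=5
  (4,6) w=5
  (1,5) w=7
  (4,5) w=7
  (5,8) w=7
  (5,6) w=7
  (7,8) w=7
  (2,6) w=8
  (3,7) w=8
  (6,8) w=8

Add edge (1,6) w=1 -- no cycle. Running total: 1
Add edge (2,7) w=1 -- no cycle. Running total: 2
Add edge (1,3) w=2 -- no cycle. Running total: 4
Add edge (1,4) w=2 -- no cycle. Running total: 6
Add edge (1,8) w=2 -- no cycle. Running total: 8
Add edge (2,8) w=2 -- no cycle. Running total: 10
Skip edge (3,4) w=2 -- would create cycle
Skip edge (3,8) w=2 -- would create cycle
Skip edge (2,4) w=3 -- would create cycle
Add edge (2,5) w=4 -- no cycle. Running total: 14

MST edges: (1,6,w=1), (2,7,w=1), (1,3,w=2), (1,4,w=2), (1,8,w=2), (2,8,w=2), (2,5,w=4)
Total MST weight: 1 + 1 + 2 + 2 + 2 + 2 + 4 = 14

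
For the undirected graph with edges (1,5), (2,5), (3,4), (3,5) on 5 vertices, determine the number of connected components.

Step 1: Build adjacency list from edges:
  1: 5
  2: 5
  3: 4, 5
  4: 3
  5: 1, 2, 3

Step 2: Run BFS/DFS from vertex 1:
  Visited: {1, 5, 2, 3, 4}
  Reached 5 of 5 vertices

Step 3: All 5 vertices reached from vertex 1, so the graph is connected.
Number of connected components: 1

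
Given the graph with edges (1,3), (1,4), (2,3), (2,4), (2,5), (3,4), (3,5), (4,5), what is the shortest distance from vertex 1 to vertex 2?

Step 1: Build adjacency list:
  1: 3, 4
  2: 3, 4, 5
  3: 1, 2, 4, 5
  4: 1, 2, 3, 5
  5: 2, 3, 4

Step 2: BFS from vertex 1 to find shortest path to 2:
  vertex 3 reached at distance 1
  vertex 4 reached at distance 1
  vertex 2 reached at distance 2

Step 3: Shortest path: 1 -> 4 -> 2
Path length: 2 edges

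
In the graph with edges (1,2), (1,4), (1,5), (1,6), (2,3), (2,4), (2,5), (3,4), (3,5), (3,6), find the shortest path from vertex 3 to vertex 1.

Step 1: Build adjacency list:
  1: 2, 4, 5, 6
  2: 1, 3, 4, 5
  3: 2, 4, 5, 6
  4: 1, 2, 3
  5: 1, 2, 3
  6: 1, 3

Step 2: BFS from vertex 3 to find shortest path to 1:
  vertex 2 reached at distance 1
  vertex 4 reached at distance 1
  vertex 5 reached at distance 1
  vertex 6 reached at distance 1
  vertex 1 reached at distance 2

Step 3: Shortest path: 3 -> 2 -> 1
Path length: 2 edges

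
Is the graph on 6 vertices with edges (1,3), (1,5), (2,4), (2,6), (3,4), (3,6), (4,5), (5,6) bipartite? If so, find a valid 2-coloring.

Step 1: Attempt 2-coloring using BFS:
  Start at vertex 1, assign color 0
  Color vertex 3 with color 1 (neighbor of 1)
  Color vertex 5 with color 1 (neighbor of 1)
  Color vertex 4 with color 0 (neighbor of 3)
  Color vertex 6 with color 0 (neighbor of 3)
  Color vertex 2 with color 1 (neighbor of 4)

Step 2: 2-coloring succeeded. No conflicts found.
  Set A (color 0): {1, 4, 6}
  Set B (color 1): {2, 3, 5}

The graph is bipartite with partition {1, 4, 6}, {2, 3, 5}.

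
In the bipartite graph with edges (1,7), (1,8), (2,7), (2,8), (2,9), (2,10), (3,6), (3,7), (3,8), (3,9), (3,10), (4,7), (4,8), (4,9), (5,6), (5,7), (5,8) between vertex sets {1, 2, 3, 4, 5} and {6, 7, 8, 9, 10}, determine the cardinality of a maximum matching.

Step 1: List the neighbors of each left vertex:
  1: 7, 8
  2: 7, 8, 9, 10
  3: 6, 7, 8, 9, 10
  4: 7, 8, 9
  5: 6, 7, 8

Step 2: Greedily match left vertices, then look for augmenting paths:
  Match 1 -- 7
  Match 2 -- 8
  Match 3 -- 10
  Match 4 -- 9
  Match 5 -- 6
  No augmenting path remains.

Step 3: Verify this is maximum:
  Matching size 5 = min(|L|, |R|) = min(5, 5), which is an upper bound, so this matching is maximum.

Maximum matching: {(1,7), (2,8), (3,10), (4,9), (5,6)}
Size: 5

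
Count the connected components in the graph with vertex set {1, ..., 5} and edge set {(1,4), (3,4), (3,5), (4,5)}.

Step 1: Build adjacency list from edges:
  1: 4
  2: (none)
  3: 4, 5
  4: 1, 3, 5
  5: 3, 4

Step 2: Run BFS/DFS from vertex 1:
  Visited: {1, 4, 3, 5}
  Reached 4 of 5 vertices

Step 3: Only 4 of 5 vertices reached. Graph is disconnected.
Connected components: {1, 3, 4, 5}, {2}
Number of connected components: 2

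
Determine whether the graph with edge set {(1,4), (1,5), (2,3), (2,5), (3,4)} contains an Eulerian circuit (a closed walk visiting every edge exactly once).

Step 1: Find the degree of each vertex:
  deg(1) = 2
  deg(2) = 2
  deg(3) = 2
  deg(4) = 2
  deg(5) = 2

Step 2: Count vertices with odd degree:
  All vertices have even degree (0 odd-degree vertices)

Step 3: Apply Euler's theorem:
  - Eulerian circuit exists iff graph is connected and all vertices have even degree
  - Eulerian path exists iff graph is connected and has 0 or 2 odd-degree vertices

Graph is connected with 0 odd-degree vertices.
Both Eulerian circuit and Eulerian path exist.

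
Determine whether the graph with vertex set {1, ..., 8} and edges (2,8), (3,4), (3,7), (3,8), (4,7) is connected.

Step 1: Build adjacency list from edges:
  1: (none)
  2: 8
  3: 4, 7, 8
  4: 3, 7
  5: (none)
  6: (none)
  7: 3, 4
  8: 2, 3

Step 2: Run BFS/DFS from vertex 1:
  Visited: {1}
  Reached 1 of 8 vertices

Step 3: Only 1 of 8 vertices reached. Graph is disconnected.
Connected components: {1}, {2, 3, 4, 7, 8}, {5}, {6}
Answer: No, the graph is not connected (4 components).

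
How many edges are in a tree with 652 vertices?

A tree on n vertices always has exactly n - 1 edges.
For n = 652: edges = 652 - 1 = 651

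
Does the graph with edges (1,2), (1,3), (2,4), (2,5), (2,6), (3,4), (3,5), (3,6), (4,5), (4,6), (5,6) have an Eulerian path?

Step 1: Find the degree of each vertex:
  deg(1) = 2
  deg(2) = 4
  deg(3) = 4
  deg(4) = 4
  deg(5) = 4
  deg(6) = 4

Step 2: Count vertices with odd degree:
  All vertices have even degree (0 odd-degree vertices)

Step 3: Apply Euler's theorem:
  - Eulerian circuit exists iff graph is connected and all vertices have even degree
  - Eulerian path exists iff graph is connected and has 0 or 2 odd-degree vertices

Graph is connected with 0 odd-degree vertices.
Both Eulerian circuit and Eulerian path exist.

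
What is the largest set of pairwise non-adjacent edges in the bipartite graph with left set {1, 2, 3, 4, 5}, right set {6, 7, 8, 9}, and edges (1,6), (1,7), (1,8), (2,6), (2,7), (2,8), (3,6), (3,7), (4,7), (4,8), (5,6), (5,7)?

Step 1: List the neighbors of each left vertex:
  1: 6, 7, 8
  2: 6, 7, 8
  3: 6, 7
  4: 7, 8
  5: 6, 7

Step 2: Greedily match left vertices, then look for augmenting paths:
  Match 1 -- 6
  Match 2 -- 7
  Match 4 -- 8
  No augmenting path remains.

Step 3: Verify this is maximum:
  Matching has size 3. The vertex set {6, 7, 8} covers every edge and has size 3; any matching has at most one edge per cover vertex, so 3 is maximum (König's theorem).

Maximum matching: {(1,6), (2,7), (4,8)}
Size: 3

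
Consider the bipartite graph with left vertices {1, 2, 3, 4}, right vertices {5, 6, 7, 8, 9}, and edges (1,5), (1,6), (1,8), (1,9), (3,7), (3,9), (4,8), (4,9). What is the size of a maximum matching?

Step 1: List the neighbors of each left vertex:
  1: 5, 6, 8, 9
  2: (none)
  3: 7, 9
  4: 8, 9

Step 2: Greedily match left vertices, then look for augmenting paths:
  Match 1 -- 5
  Match 3 -- 7
  Match 4 -- 8
  No augmenting path remains.

Step 3: Verify this is maximum:
  Matching has size 3. The vertex set {1, 3, 4} covers every edge and has size 3; any matching has at most one edge per cover vertex, so 3 is maximum (König's theorem).

Maximum matching: {(1,5), (3,7), (4,8)}
Size: 3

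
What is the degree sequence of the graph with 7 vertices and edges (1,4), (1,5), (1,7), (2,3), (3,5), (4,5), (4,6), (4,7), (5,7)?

Step 1: Count edges incident to each vertex:
  deg(1) = 3 (neighbors: 4, 5, 7)
  deg(2) = 1 (neighbors: 3)
  deg(3) = 2 (neighbors: 2, 5)
  deg(4) = 4 (neighbors: 1, 5, 6, 7)
  deg(5) = 4 (neighbors: 1, 3, 4, 7)
  deg(6) = 1 (neighbors: 4)
  deg(7) = 3 (neighbors: 1, 4, 5)

Step 2: Sort degrees in non-increasing order:
  Degrees: [3, 1, 2, 4, 4, 1, 3] -> sorted: [4, 4, 3, 3, 2, 1, 1]

Degree sequence: [4, 4, 3, 3, 2, 1, 1]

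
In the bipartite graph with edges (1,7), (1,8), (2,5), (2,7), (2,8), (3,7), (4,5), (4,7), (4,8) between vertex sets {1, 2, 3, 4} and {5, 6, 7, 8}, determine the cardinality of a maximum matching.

Step 1: List the neighbors of each left vertex:
  1: 7, 8
  2: 5, 7, 8
  3: 7
  4: 5, 7, 8

Step 2: Greedily match left vertices, then look for augmenting paths:
  Match 1 -- 7
  Match 2 -- 5
  Match 4 -- 8
  No augmenting path remains.

Step 3: Verify this is maximum:
  Matching has size 3. The vertex set {5, 7, 8} covers every edge and has size 3; any matching has at most one edge per cover vertex, so 3 is maximum (König's theorem).

Maximum matching: {(1,7), (2,5), (4,8)}
Size: 3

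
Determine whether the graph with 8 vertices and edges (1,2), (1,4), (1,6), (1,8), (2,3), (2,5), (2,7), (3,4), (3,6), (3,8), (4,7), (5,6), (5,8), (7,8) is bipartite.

Step 1: Attempt 2-coloring using BFS:
  Start at vertex 1, assign color 0
  Color vertex 2 with color 1 (neighbor of 1)
  Color vertex 4 with color 1 (neighbor of 1)
  Color vertex 6 with color 1 (neighbor of 1)
  Color vertex 8 with color 1 (neighbor of 1)
  Color vertex 3 with color 0 (neighbor of 2)
  Color vertex 5 with color 0 (neighbor of 2)
  Color vertex 7 with color 0 (neighbor of 2)

Step 2: 2-coloring succeeded. No conflicts found.
  Set A (color 0): {1, 3, 5, 7}
  Set B (color 1): {2, 4, 6, 8}

The graph is bipartite with partition {1, 3, 5, 7}, {2, 4, 6, 8}.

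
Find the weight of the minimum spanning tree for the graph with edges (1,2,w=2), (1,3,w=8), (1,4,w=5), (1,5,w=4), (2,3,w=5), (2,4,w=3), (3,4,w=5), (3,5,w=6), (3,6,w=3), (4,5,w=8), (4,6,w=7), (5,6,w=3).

Apply Kruskal's algorithm (sort edges by weight, add if no cycle):

Sorted edges by weight:
  (1,2) w=2
  (2,4) w=3
  (3,6) w=3
  (5,6) w=3
  (1,5) w=4
  (1,4) w=5
  (2,3) w=5
  (3,4) w=5
  (3,5) w=6
  (4,6) w=7
  (1,3) w=8
  (4,5) w=8

Add edge (1,2) w=2 -- no cycle. Running total: 2
Add edge (2,4) w=3 -- no cycle. Running total: 5
Add edge (3,6) w=3 -- no cycle. Running total: 8
Add edge (5,6) w=3 -- no cycle. Running total: 11
Add edge (1,5) w=4 -- no cycle. Running total: 15

MST edges: (1,2,w=2), (2,4,w=3), (3,6,w=3), (5,6,w=3), (1,5,w=4)
Total MST weight: 2 + 3 + 3 + 3 + 4 = 15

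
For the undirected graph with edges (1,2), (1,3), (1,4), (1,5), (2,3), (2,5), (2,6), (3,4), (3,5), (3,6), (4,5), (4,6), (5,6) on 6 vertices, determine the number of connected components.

Step 1: Build adjacency list from edges:
  1: 2, 3, 4, 5
  2: 1, 3, 5, 6
  3: 1, 2, 4, 5, 6
  4: 1, 3, 5, 6
  5: 1, 2, 3, 4, 6
  6: 2, 3, 4, 5

Step 2: Run BFS/DFS from vertex 1:
  Visited: {1, 2, 3, 4, 5, 6}
  Reached 6 of 6 vertices

Step 3: All 6 vertices reached from vertex 1, so the graph is connected.
Number of connected components: 1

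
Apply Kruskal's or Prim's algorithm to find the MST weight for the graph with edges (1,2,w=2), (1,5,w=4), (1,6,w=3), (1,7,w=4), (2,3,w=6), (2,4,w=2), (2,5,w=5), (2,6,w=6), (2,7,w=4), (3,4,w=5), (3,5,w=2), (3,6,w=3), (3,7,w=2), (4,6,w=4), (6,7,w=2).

Apply Kruskal's algorithm (sort edges by weight, add if no cycle):

Sorted edges by weight:
  (1,2) w=2
  (2,4) w=2
  (3,5) w=2
  (3,7) w=2
  (6,7) w=2
  (1,6) w=3
  (3,6) w=3
  (1,5) w=4
  (1,7) w=4
  (2,7) w=4
  (4,6) w=4
  (2,5) w=5
  (3,4) w=5
  (2,6) w=6
  (2,3) w=6

Add edge (1,2) w=2 -- no cycle. Running total: 2
Add edge (2,4) w=2 -- no cycle. Running total: 4
Add edge (3,5) w=2 -- no cycle. Running total: 6
Add edge (3,7) w=2 -- no cycle. Running total: 8
Add edge (6,7) w=2 -- no cycle. Running total: 10
Add edge (1,6) w=3 -- no cycle. Running total: 13

MST edges: (1,2,w=2), (2,4,w=2), (3,5,w=2), (3,7,w=2), (6,7,w=2), (1,6,w=3)
Total MST weight: 2 + 2 + 2 + 2 + 2 + 3 = 13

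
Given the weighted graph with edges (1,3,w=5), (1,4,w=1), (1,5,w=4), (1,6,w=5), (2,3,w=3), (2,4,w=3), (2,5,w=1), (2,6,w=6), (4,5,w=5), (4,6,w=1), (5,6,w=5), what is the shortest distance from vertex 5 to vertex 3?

Step 1: Build adjacency list with weights:
  1: 3(w=5), 4(w=1), 5(w=4), 6(w=5)
  2: 3(w=3), 4(w=3), 5(w=1), 6(w=6)
  3: 1(w=5), 2(w=3)
  4: 1(w=1), 2(w=3), 5(w=5), 6(w=1)
  5: 1(w=4), 2(w=1), 4(w=5), 6(w=5)
  6: 1(w=5), 2(w=6), 4(w=1), 5(w=5)

Step 2: Apply Dijkstra's algorithm from vertex 5:
  Visit vertex 5 (distance=0)
    Update dist[1] = 4
    Update dist[2] = 1
    Update dist[4] = 5
    Update dist[6] = 5
  Visit vertex 2 (distance=1)
    Update dist[3] = 4
    Update dist[4] = 4
  Visit vertex 1 (distance=4)
  Visit vertex 3 (distance=4)

Step 3: Shortest path: 5 -> 2 -> 3
Total weight: 1 + 3 = 4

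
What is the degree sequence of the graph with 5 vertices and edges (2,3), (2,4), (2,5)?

Step 1: Count edges incident to each vertex:
  deg(1) = 0 (neighbors: none)
  deg(2) = 3 (neighbors: 3, 4, 5)
  deg(3) = 1 (neighbors: 2)
  deg(4) = 1 (neighbors: 2)
  deg(5) = 1 (neighbors: 2)

Step 2: Sort degrees in non-increasing order:
  Degrees: [0, 3, 1, 1, 1] -> sorted: [3, 1, 1, 1, 0]

Degree sequence: [3, 1, 1, 1, 0]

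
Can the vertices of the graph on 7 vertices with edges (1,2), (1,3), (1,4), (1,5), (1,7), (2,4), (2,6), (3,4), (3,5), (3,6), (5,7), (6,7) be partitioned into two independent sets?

Step 1: Attempt 2-coloring using BFS:
  Start at vertex 1, assign color 0
  Color vertex 2 with color 1 (neighbor of 1)
  Color vertex 3 with color 1 (neighbor of 1)
  Color vertex 4 with color 1 (neighbor of 1)
  Color vertex 5 with color 1 (neighbor of 1)
  Color vertex 7 with color 1 (neighbor of 1)

Step 2: Conflict found! Vertices 2 and 4 are adjacent but have the same color.
This means the graph contains an odd cycle.

The graph is NOT bipartite.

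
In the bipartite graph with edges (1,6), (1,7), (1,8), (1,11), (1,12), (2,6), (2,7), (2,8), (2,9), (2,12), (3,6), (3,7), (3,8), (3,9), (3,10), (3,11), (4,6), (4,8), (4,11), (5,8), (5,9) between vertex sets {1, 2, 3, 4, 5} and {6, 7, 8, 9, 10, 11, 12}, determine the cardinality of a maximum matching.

Step 1: List the neighbors of each left vertex:
  1: 6, 7, 8, 11, 12
  2: 6, 7, 8, 9, 12
  3: 6, 7, 8, 9, 10, 11
  4: 6, 8, 11
  5: 8, 9

Step 2: Greedily match left vertices, then look for augmenting paths:
  Match 1 -- 6
  Match 2 -- 7
  Match 3 -- 8
  Match 4 -- 11
  Match 5 -- 9
  No augmenting path remains.

Step 3: Verify this is maximum:
  Matching size 5 = min(|L|, |R|) = min(5, 7), which is an upper bound, so this matching is maximum.

Maximum matching: {(1,6), (2,7), (3,8), (4,11), (5,9)}
Size: 5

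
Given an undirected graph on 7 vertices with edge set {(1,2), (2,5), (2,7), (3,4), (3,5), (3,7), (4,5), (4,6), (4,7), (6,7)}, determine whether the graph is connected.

Step 1: Build adjacency list from edges:
  1: 2
  2: 1, 5, 7
  3: 4, 5, 7
  4: 3, 5, 6, 7
  5: 2, 3, 4
  6: 4, 7
  7: 2, 3, 4, 6

Step 2: Run BFS/DFS from vertex 1:
  Visited: {1, 2, 5, 7, 3, 4, 6}
  Reached 7 of 7 vertices

Step 3: All 7 vertices reached from vertex 1, so the graph is connected.
Answer: Yes, the graph is connected.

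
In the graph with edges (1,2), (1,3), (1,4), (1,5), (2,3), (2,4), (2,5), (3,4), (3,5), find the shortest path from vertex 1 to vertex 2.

Step 1: Build adjacency list:
  1: 2, 3, 4, 5
  2: 1, 3, 4, 5
  3: 1, 2, 4, 5
  4: 1, 2, 3
  5: 1, 2, 3

Step 2: BFS from vertex 1 to find shortest path to 2:
  vertex 2 reached at distance 1

Step 3: Shortest path: 1 -> 2
Path length: 1 edge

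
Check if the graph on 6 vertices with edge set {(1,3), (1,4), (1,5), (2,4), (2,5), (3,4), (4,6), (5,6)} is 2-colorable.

Step 1: Attempt 2-coloring using BFS:
  Start at vertex 1, assign color 0
  Color vertex 3 with color 1 (neighbor of 1)
  Color vertex 4 with color 1 (neighbor of 1)
  Color vertex 5 with color 1 (neighbor of 1)

Step 2: Conflict found! Vertices 3 and 4 are adjacent but have the same color.
This means the graph contains an odd cycle.

The graph is NOT bipartite.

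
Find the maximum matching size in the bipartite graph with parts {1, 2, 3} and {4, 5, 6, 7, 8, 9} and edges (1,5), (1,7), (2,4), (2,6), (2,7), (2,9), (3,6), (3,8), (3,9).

Step 1: List the neighbors of each left vertex:
  1: 5, 7
  2: 4, 6, 7, 9
  3: 6, 8, 9

Step 2: Greedily match left vertices, then look for augmenting paths:
  Match 1 -- 5
  Match 2 -- 4
  Match 3 -- 6
  No augmenting path remains.

Step 3: Verify this is maximum:
  Matching size 3 = min(|L|, |R|) = min(3, 6), which is an upper bound, so this matching is maximum.

Maximum matching: {(1,5), (2,4), (3,6)}
Size: 3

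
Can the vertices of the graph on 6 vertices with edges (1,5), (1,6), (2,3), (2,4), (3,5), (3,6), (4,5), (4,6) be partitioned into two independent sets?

Step 1: Attempt 2-coloring using BFS:
  Start at vertex 1, assign color 0
  Color vertex 5 with color 1 (neighbor of 1)
  Color vertex 6 with color 1 (neighbor of 1)
  Color vertex 3 with color 0 (neighbor of 5)
  Color vertex 4 with color 0 (neighbor of 5)
  Color vertex 2 with color 1 (neighbor of 3)

Step 2: 2-coloring succeeded. No conflicts found.
  Set A (color 0): {1, 3, 4}
  Set B (color 1): {2, 5, 6}

The graph is bipartite with partition {1, 3, 4}, {2, 5, 6}.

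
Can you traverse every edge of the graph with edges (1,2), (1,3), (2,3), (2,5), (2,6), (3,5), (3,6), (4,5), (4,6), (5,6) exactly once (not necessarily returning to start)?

Step 1: Find the degree of each vertex:
  deg(1) = 2
  deg(2) = 4
  deg(3) = 4
  deg(4) = 2
  deg(5) = 4
  deg(6) = 4

Step 2: Count vertices with odd degree:
  All vertices have even degree (0 odd-degree vertices)

Step 3: Apply Euler's theorem:
  - Eulerian circuit exists iff graph is connected and all vertices have even degree
  - Eulerian path exists iff graph is connected and has 0 or 2 odd-degree vertices

Graph is connected with 0 odd-degree vertices.
Both Eulerian circuit and Eulerian path exist.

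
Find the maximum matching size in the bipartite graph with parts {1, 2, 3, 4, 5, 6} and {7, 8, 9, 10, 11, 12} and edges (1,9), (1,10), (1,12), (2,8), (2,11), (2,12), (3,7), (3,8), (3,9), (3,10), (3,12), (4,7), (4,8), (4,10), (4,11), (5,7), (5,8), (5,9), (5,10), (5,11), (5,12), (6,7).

Step 1: List the neighbors of each left vertex:
  1: 9, 10, 12
  2: 8, 11, 12
  3: 7, 8, 9, 10, 12
  4: 7, 8, 10, 11
  5: 7, 8, 9, 10, 11, 12
  6: 7

Step 2: Greedily match left vertices, then look for augmenting paths:
  Match 1 -- 9
  Match 2 -- 8
  Match 3 -- 12
  Match 4 -- 10
  Match 5 -- 11
  Match 6 -- 7
  No augmenting path remains.

Step 3: Verify this is maximum:
  Matching size 6 = min(|L|, |R|) = min(6, 6), which is an upper bound, so this matching is maximum.

Maximum matching: {(1,9), (2,8), (3,12), (4,10), (5,11), (6,7)}
Size: 6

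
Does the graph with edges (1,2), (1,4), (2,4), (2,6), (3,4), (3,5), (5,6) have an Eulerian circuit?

Step 1: Find the degree of each vertex:
  deg(1) = 2
  deg(2) = 3
  deg(3) = 2
  deg(4) = 3
  deg(5) = 2
  deg(6) = 2

Step 2: Count vertices with odd degree:
  Odd-degree vertices: 2, 4 (2 total)

Step 3: Apply Euler's theorem:
  - Eulerian circuit exists iff graph is connected and all vertices have even degree
  - Eulerian path exists iff graph is connected and has 0 or 2 odd-degree vertices

Graph is connected with exactly 2 odd-degree vertices (2, 4).
Eulerian path exists (starting and ending at the odd-degree vertices), but no Eulerian circuit.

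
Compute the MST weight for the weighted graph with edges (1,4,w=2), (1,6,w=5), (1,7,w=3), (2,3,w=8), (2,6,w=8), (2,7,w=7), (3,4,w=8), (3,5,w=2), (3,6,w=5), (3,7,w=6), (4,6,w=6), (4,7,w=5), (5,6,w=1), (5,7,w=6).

Apply Kruskal's algorithm (sort edges by weight, add if no cycle):

Sorted edges by weight:
  (5,6) w=1
  (1,4) w=2
  (3,5) w=2
  (1,7) w=3
  (1,6) w=5
  (3,6) w=5
  (4,7) w=5
  (3,7) w=6
  (4,6) w=6
  (5,7) w=6
  (2,7) w=7
  (2,6) w=8
  (2,3) w=8
  (3,4) w=8

Add edge (5,6) w=1 -- no cycle. Running total: 1
Add edge (1,4) w=2 -- no cycle. Running total: 3
Add edge (3,5) w=2 -- no cycle. Running total: 5
Add edge (1,7) w=3 -- no cycle. Running total: 8
Add edge (1,6) w=5 -- no cycle. Running total: 13
Skip edge (3,6) w=5 -- would create cycle
Skip edge (4,7) w=5 -- would create cycle
Skip edge (3,7) w=6 -- would create cycle
Skip edge (4,6) w=6 -- would create cycle
Skip edge (5,7) w=6 -- would create cycle
Add edge (2,7) w=7 -- no cycle. Running total: 20

MST edges: (5,6,w=1), (1,4,w=2), (3,5,w=2), (1,7,w=3), (1,6,w=5), (2,7,w=7)
Total MST weight: 1 + 2 + 2 + 3 + 5 + 7 = 20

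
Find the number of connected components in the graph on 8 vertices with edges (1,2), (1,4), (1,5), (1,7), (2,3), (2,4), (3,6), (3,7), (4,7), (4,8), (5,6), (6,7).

Step 1: Build adjacency list from edges:
  1: 2, 4, 5, 7
  2: 1, 3, 4
  3: 2, 6, 7
  4: 1, 2, 7, 8
  5: 1, 6
  6: 3, 5, 7
  7: 1, 3, 4, 6
  8: 4

Step 2: Run BFS/DFS from vertex 1:
  Visited: {1, 2, 4, 5, 7, 3, 8, 6}
  Reached 8 of 8 vertices

Step 3: All 8 vertices reached from vertex 1, so the graph is connected.
Number of connected components: 1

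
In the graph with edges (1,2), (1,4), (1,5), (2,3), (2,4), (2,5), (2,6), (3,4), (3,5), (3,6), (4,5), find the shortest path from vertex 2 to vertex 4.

Step 1: Build adjacency list:
  1: 2, 4, 5
  2: 1, 3, 4, 5, 6
  3: 2, 4, 5, 6
  4: 1, 2, 3, 5
  5: 1, 2, 3, 4
  6: 2, 3

Step 2: BFS from vertex 2 to find shortest path to 4:
  vertex 1 reached at distance 1
  vertex 3 reached at distance 1
  vertex 4 reached at distance 1

Step 3: Shortest path: 2 -> 4
Path length: 1 edge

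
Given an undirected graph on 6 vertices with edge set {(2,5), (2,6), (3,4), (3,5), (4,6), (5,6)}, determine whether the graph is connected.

Step 1: Build adjacency list from edges:
  1: (none)
  2: 5, 6
  3: 4, 5
  4: 3, 6
  5: 2, 3, 6
  6: 2, 4, 5

Step 2: Run BFS/DFS from vertex 1:
  Visited: {1}
  Reached 1 of 6 vertices

Step 3: Only 1 of 6 vertices reached. Graph is disconnected.
Connected components: {1}, {2, 3, 4, 5, 6}
Answer: No, the graph is not connected (2 components).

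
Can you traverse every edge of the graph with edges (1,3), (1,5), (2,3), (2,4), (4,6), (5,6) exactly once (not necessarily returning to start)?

Step 1: Find the degree of each vertex:
  deg(1) = 2
  deg(2) = 2
  deg(3) = 2
  deg(4) = 2
  deg(5) = 2
  deg(6) = 2

Step 2: Count vertices with odd degree:
  All vertices have even degree (0 odd-degree vertices)

Step 3: Apply Euler's theorem:
  - Eulerian circuit exists iff graph is connected and all vertices have even degree
  - Eulerian path exists iff graph is connected and has 0 or 2 odd-degree vertices

Graph is connected with 0 odd-degree vertices.
Both Eulerian circuit and Eulerian path exist.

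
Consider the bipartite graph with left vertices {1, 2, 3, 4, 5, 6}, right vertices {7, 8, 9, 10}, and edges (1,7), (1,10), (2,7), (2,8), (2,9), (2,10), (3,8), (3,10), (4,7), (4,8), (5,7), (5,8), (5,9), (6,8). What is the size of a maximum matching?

Step 1: List the neighbors of each left vertex:
  1: 7, 10
  2: 7, 8, 9, 10
  3: 8, 10
  4: 7, 8
  5: 7, 8, 9
  6: 8

Step 2: Greedily match left vertices, then look for augmenting paths:
  Match 1 -- 7
  Match 2 -- 8
  Match 3 -- 10
  Match 5 -- 9
  No augmenting path remains.

Step 3: Verify this is maximum:
  Matching size 4 = min(|L|, |R|) = min(6, 4), which is an upper bound, so this matching is maximum.

Maximum matching: {(1,7), (2,8), (3,10), (5,9)}
Size: 4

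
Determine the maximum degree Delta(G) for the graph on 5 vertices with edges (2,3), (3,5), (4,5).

Step 1: Count edges incident to each vertex:
  deg(1) = 0 (neighbors: none)
  deg(2) = 1 (neighbors: 3)
  deg(3) = 2 (neighbors: 2, 5)
  deg(4) = 1 (neighbors: 5)
  deg(5) = 2 (neighbors: 3, 4)

Step 2: Find maximum:
  max(0, 1, 2, 1, 2) = 2 (vertex 3)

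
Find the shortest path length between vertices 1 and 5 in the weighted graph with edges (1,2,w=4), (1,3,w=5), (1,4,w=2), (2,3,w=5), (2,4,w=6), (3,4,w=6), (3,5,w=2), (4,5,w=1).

Step 1: Build adjacency list with weights:
  1: 2(w=4), 3(w=5), 4(w=2)
  2: 1(w=4), 3(w=5), 4(w=6)
  3: 1(w=5), 2(w=5), 4(w=6), 5(w=2)
  4: 1(w=2), 2(w=6), 3(w=6), 5(w=1)
  5: 3(w=2), 4(w=1)

Step 2: Apply Dijkstra's algorithm from vertex 1:
  Visit vertex 1 (distance=0)
    Update dist[2] = 4
    Update dist[3] = 5
    Update dist[4] = 2
  Visit vertex 4 (distance=2)
    Update dist[5] = 3
  Visit vertex 5 (distance=3)

Step 3: Shortest path: 1 -> 4 -> 5
Total weight: 2 + 1 = 3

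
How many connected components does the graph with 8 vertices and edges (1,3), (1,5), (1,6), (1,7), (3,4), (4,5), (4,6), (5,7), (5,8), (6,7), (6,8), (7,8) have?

Step 1: Build adjacency list from edges:
  1: 3, 5, 6, 7
  2: (none)
  3: 1, 4
  4: 3, 5, 6
  5: 1, 4, 7, 8
  6: 1, 4, 7, 8
  7: 1, 5, 6, 8
  8: 5, 6, 7

Step 2: Run BFS/DFS from vertex 1:
  Visited: {1, 3, 5, 6, 7, 4, 8}
  Reached 7 of 8 vertices

Step 3: Only 7 of 8 vertices reached. Graph is disconnected.
Connected components: {1, 3, 4, 5, 6, 7, 8}, {2}
Number of connected components: 2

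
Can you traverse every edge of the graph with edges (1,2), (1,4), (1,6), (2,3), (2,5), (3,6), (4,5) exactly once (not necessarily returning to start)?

Step 1: Find the degree of each vertex:
  deg(1) = 3
  deg(2) = 3
  deg(3) = 2
  deg(4) = 2
  deg(5) = 2
  deg(6) = 2

Step 2: Count vertices with odd degree:
  Odd-degree vertices: 1, 2 (2 total)

Step 3: Apply Euler's theorem:
  - Eulerian circuit exists iff graph is connected and all vertices have even degree
  - Eulerian path exists iff graph is connected and has 0 or 2 odd-degree vertices

Graph is connected with exactly 2 odd-degree vertices (1, 2).
Eulerian path exists (starting and ending at the odd-degree vertices), but no Eulerian circuit.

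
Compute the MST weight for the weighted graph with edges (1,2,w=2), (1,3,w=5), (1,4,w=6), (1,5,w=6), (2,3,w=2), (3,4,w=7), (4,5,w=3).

Apply Kruskal's algorithm (sort edges by weight, add if no cycle):

Sorted edges by weight:
  (1,2) w=2
  (2,3) w=2
  (4,5) w=3
  (1,3) w=5
  (1,4) w=6
  (1,5) w=6
  (3,4) w=7

Add edge (1,2) w=2 -- no cycle. Running total: 2
Add edge (2,3) w=2 -- no cycle. Running total: 4
Add edge (4,5) w=3 -- no cycle. Running total: 7
Skip edge (1,3) w=5 -- would create cycle
Add edge (1,4) w=6 -- no cycle. Running total: 13

MST edges: (1,2,w=2), (2,3,w=2), (4,5,w=3), (1,4,w=6)
Total MST weight: 2 + 2 + 3 + 6 = 13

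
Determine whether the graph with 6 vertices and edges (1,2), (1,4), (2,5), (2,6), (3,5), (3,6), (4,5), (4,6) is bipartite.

Step 1: Attempt 2-coloring using BFS:
  Start at vertex 1, assign color 0
  Color vertex 2 with color 1 (neighbor of 1)
  Color vertex 4 with color 1 (neighbor of 1)
  Color vertex 5 with color 0 (neighbor of 2)
  Color vertex 6 with color 0 (neighbor of 2)
  Color vertex 3 with color 1 (neighbor of 5)

Step 2: 2-coloring succeeded. No conflicts found.
  Set A (color 0): {1, 5, 6}
  Set B (color 1): {2, 3, 4}

The graph is bipartite with partition {1, 5, 6}, {2, 3, 4}.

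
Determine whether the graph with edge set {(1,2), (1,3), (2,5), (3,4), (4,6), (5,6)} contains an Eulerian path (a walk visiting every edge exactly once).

Step 1: Find the degree of each vertex:
  deg(1) = 2
  deg(2) = 2
  deg(3) = 2
  deg(4) = 2
  deg(5) = 2
  deg(6) = 2

Step 2: Count vertices with odd degree:
  All vertices have even degree (0 odd-degree vertices)

Step 3: Apply Euler's theorem:
  - Eulerian circuit exists iff graph is connected and all vertices have even degree
  - Eulerian path exists iff graph is connected and has 0 or 2 odd-degree vertices

Graph is connected with 0 odd-degree vertices.
Both Eulerian circuit and Eulerian path exist.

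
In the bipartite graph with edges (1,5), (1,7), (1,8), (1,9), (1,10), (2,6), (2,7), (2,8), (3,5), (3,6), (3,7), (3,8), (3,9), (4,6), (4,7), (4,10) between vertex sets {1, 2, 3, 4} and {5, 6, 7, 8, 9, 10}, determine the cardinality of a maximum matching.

Step 1: List the neighbors of each left vertex:
  1: 5, 7, 8, 9, 10
  2: 6, 7, 8
  3: 5, 6, 7, 8, 9
  4: 6, 7, 10

Step 2: Greedily match left vertices, then look for augmenting paths:
  Match 1 -- 5
  Match 2 -- 6
  Match 3 -- 7
  Match 4 -- 10
  No augmenting path remains.

Step 3: Verify this is maximum:
  Matching size 4 = min(|L|, |R|) = min(4, 6), which is an upper bound, so this matching is maximum.

Maximum matching: {(1,5), (2,6), (3,7), (4,10)}
Size: 4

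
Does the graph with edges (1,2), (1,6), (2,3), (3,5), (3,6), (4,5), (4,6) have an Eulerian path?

Step 1: Find the degree of each vertex:
  deg(1) = 2
  deg(2) = 2
  deg(3) = 3
  deg(4) = 2
  deg(5) = 2
  deg(6) = 3

Step 2: Count vertices with odd degree:
  Odd-degree vertices: 3, 6 (2 total)

Step 3: Apply Euler's theorem:
  - Eulerian circuit exists iff graph is connected and all vertices have even degree
  - Eulerian path exists iff graph is connected and has 0 or 2 odd-degree vertices

Graph is connected with exactly 2 odd-degree vertices (3, 6).
Eulerian path exists (starting and ending at the odd-degree vertices), but no Eulerian circuit.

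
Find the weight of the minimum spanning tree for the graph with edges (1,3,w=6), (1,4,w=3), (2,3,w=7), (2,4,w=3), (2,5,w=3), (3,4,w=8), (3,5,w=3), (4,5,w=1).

Apply Kruskal's algorithm (sort edges by weight, add if no cycle):

Sorted edges by weight:
  (4,5) w=1
  (1,4) w=3
  (2,4) w=3
  (2,5) w=3
  (3,5) w=3
  (1,3) w=6
  (2,3) w=7
  (3,4) w=8

Add edge (4,5) w=1 -- no cycle. Running total: 1
Add edge (1,4) w=3 -- no cycle. Running total: 4
Add edge (2,4) w=3 -- no cycle. Running total: 7
Skip edge (2,5) w=3 -- would create cycle
Add edge (3,5) w=3 -- no cycle. Running total: 10

MST edges: (4,5,w=1), (1,4,w=3), (2,4,w=3), (3,5,w=3)
Total MST weight: 1 + 3 + 3 + 3 = 10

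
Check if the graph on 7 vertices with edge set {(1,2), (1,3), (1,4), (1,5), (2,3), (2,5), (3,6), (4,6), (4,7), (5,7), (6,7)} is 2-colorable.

Step 1: Attempt 2-coloring using BFS:
  Start at vertex 1, assign color 0
  Color vertex 2 with color 1 (neighbor of 1)
  Color vertex 3 with color 1 (neighbor of 1)
  Color vertex 4 with color 1 (neighbor of 1)
  Color vertex 5 with color 1 (neighbor of 1)

Step 2: Conflict found! Vertices 2 and 3 are adjacent but have the same color.
This means the graph contains an odd cycle.

The graph is NOT bipartite.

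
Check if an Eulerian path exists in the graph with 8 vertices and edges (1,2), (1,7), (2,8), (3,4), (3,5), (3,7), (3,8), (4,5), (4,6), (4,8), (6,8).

Step 1: Find the degree of each vertex:
  deg(1) = 2
  deg(2) = 2
  deg(3) = 4
  deg(4) = 4
  deg(5) = 2
  deg(6) = 2
  deg(7) = 2
  deg(8) = 4

Step 2: Count vertices with odd degree:
  All vertices have even degree (0 odd-degree vertices)

Step 3: Apply Euler's theorem:
  - Eulerian circuit exists iff graph is connected and all vertices have even degree
  - Eulerian path exists iff graph is connected and has 0 or 2 odd-degree vertices

Graph is connected with 0 odd-degree vertices.
Both Eulerian circuit and Eulerian path exist.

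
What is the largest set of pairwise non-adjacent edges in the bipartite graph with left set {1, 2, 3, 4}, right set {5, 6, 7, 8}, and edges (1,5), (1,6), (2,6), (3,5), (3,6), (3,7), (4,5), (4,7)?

Step 1: List the neighbors of each left vertex:
  1: 5, 6
  2: 6
  3: 5, 6, 7
  4: 5, 7

Step 2: Greedily match left vertices, then look for augmenting paths:
  Match 1 -- 5
  Match 2 -- 6
  Match 3 -- 7
  No augmenting path remains.

Step 3: Verify this is maximum:
  Matching has size 3. The vertex set {5, 6, 7} covers every edge and has size 3; any matching has at most one edge per cover vertex, so 3 is maximum (König's theorem).

Maximum matching: {(1,5), (2,6), (3,7)}
Size: 3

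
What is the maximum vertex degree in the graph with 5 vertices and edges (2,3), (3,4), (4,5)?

Step 1: Count edges incident to each vertex:
  deg(1) = 0 (neighbors: none)
  deg(2) = 1 (neighbors: 3)
  deg(3) = 2 (neighbors: 2, 4)
  deg(4) = 2 (neighbors: 3, 5)
  deg(5) = 1 (neighbors: 4)

Step 2: Find maximum:
  max(0, 1, 2, 2, 1) = 2 (vertex 3)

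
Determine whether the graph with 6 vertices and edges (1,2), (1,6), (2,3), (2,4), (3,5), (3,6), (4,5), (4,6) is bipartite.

Step 1: Attempt 2-coloring using BFS:
  Start at vertex 1, assign color 0
  Color vertex 2 with color 1 (neighbor of 1)
  Color vertex 6 with color 1 (neighbor of 1)
  Color vertex 3 with color 0 (neighbor of 2)
  Color vertex 4 with color 0 (neighbor of 2)
  Color vertex 5 with color 1 (neighbor of 3)

Step 2: 2-coloring succeeded. No conflicts found.
  Set A (color 0): {1, 3, 4}
  Set B (color 1): {2, 5, 6}

The graph is bipartite with partition {1, 3, 4}, {2, 5, 6}.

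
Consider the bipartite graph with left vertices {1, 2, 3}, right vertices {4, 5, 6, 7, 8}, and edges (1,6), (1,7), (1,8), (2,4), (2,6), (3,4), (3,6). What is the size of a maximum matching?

Step 1: List the neighbors of each left vertex:
  1: 6, 7, 8
  2: 4, 6
  3: 4, 6

Step 2: Greedily match left vertices, then look for augmenting paths:
  Match 1 -- 7
  Match 2 -- 4
  Match 3 -- 6
  No augmenting path remains.

Step 3: Verify this is maximum:
  Matching size 3 = min(|L|, |R|) = min(3, 5), which is an upper bound, so this matching is maximum.

Maximum matching: {(1,7), (2,4), (3,6)}
Size: 3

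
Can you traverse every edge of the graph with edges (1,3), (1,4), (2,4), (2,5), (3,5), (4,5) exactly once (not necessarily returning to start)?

Step 1: Find the degree of each vertex:
  deg(1) = 2
  deg(2) = 2
  deg(3) = 2
  deg(4) = 3
  deg(5) = 3

Step 2: Count vertices with odd degree:
  Odd-degree vertices: 4, 5 (2 total)

Step 3: Apply Euler's theorem:
  - Eulerian circuit exists iff graph is connected and all vertices have even degree
  - Eulerian path exists iff graph is connected and has 0 or 2 odd-degree vertices

Graph is connected with exactly 2 odd-degree vertices (4, 5).
Eulerian path exists (starting and ending at the odd-degree vertices), but no Eulerian circuit.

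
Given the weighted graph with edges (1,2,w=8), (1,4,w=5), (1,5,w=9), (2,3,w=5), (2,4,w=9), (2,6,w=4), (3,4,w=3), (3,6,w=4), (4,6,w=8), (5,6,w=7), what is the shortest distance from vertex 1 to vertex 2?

Step 1: Build adjacency list with weights:
  1: 2(w=8), 4(w=5), 5(w=9)
  2: 1(w=8), 3(w=5), 4(w=9), 6(w=4)
  3: 2(w=5), 4(w=3), 6(w=4)
  4: 1(w=5), 2(w=9), 3(w=3), 6(w=8)
  5: 1(w=9), 6(w=7)
  6: 2(w=4), 3(w=4), 4(w=8), 5(w=7)

Step 2: Apply Dijkstra's algorithm from vertex 1:
  Visit vertex 1 (distance=0)
    Update dist[2] = 8
    Update dist[4] = 5
    Update dist[5] = 9
  Visit vertex 4 (distance=5)
    Update dist[3] = 8
    Update dist[6] = 13
  Visit vertex 2 (distance=8)
    Update dist[6] = 12

Step 3: Shortest path: 1 -> 2
Total weight: 8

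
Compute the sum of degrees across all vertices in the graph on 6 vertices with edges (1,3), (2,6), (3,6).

Step 1: Count edges incident to each vertex:
  deg(1) = 1 (neighbors: 3)
  deg(2) = 1 (neighbors: 6)
  deg(3) = 2 (neighbors: 1, 6)
  deg(4) = 0 (neighbors: none)
  deg(5) = 0 (neighbors: none)
  deg(6) = 2 (neighbors: 2, 3)

Step 2: Sum all degrees:
  1 + 1 + 2 + 0 + 0 + 2 = 6

Verification: sum of degrees = 2 * |E| = 2 * 3 = 6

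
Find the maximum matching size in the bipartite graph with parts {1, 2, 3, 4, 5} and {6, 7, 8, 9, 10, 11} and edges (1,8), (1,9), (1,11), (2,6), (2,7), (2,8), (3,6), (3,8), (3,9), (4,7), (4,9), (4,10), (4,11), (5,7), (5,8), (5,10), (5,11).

Step 1: List the neighbors of each left vertex:
  1: 8, 9, 11
  2: 6, 7, 8
  3: 6, 8, 9
  4: 7, 9, 10, 11
  5: 7, 8, 10, 11

Step 2: Greedily match left vertices, then look for augmenting paths:
  Match 1 -- 8
  Match 2 -- 6
  Match 3 -- 9
  Match 4 -- 7
  Match 5 -- 10
  No augmenting path remains.

Step 3: Verify this is maximum:
  Matching size 5 = min(|L|, |R|) = min(5, 6), which is an upper bound, so this matching is maximum.

Maximum matching: {(1,8), (2,6), (3,9), (4,7), (5,10)}
Size: 5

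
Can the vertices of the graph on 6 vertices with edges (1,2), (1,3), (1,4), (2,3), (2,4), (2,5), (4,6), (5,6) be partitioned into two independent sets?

Step 1: Attempt 2-coloring using BFS:
  Start at vertex 1, assign color 0
  Color vertex 2 with color 1 (neighbor of 1)
  Color vertex 3 with color 1 (neighbor of 1)
  Color vertex 4 with color 1 (neighbor of 1)

Step 2: Conflict found! Vertices 2 and 3 are adjacent but have the same color.
This means the graph contains an odd cycle.

The graph is NOT bipartite.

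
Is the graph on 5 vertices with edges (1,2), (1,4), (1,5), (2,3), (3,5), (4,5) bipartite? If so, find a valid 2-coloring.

Step 1: Attempt 2-coloring using BFS:
  Start at vertex 1, assign color 0
  Color vertex 2 with color 1 (neighbor of 1)
  Color vertex 4 with color 1 (neighbor of 1)
  Color vertex 5 with color 1 (neighbor of 1)
  Color vertex 3 with color 0 (neighbor of 2)

Step 2: Conflict found! Vertices 4 and 5 are adjacent but have the same color.
This means the graph contains an odd cycle.

The graph is NOT bipartite.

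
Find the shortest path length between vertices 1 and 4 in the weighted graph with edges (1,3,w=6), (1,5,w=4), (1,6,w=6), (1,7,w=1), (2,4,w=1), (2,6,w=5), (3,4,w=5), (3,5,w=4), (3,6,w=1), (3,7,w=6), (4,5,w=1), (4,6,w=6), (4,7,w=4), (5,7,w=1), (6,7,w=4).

Step 1: Build adjacency list with weights:
  1: 3(w=6), 5(w=4), 6(w=6), 7(w=1)
  2: 4(w=1), 6(w=5)
  3: 1(w=6), 4(w=5), 5(w=4), 6(w=1), 7(w=6)
  4: 2(w=1), 3(w=5), 5(w=1), 6(w=6), 7(w=4)
  5: 1(w=4), 3(w=4), 4(w=1), 7(w=1)
  6: 1(w=6), 2(w=5), 3(w=1), 4(w=6), 7(w=4)
  7: 1(w=1), 3(w=6), 4(w=4), 5(w=1), 6(w=4)

Step 2: Apply Dijkstra's algorithm from vertex 1:
  Visit vertex 1 (distance=0)
    Update dist[3] = 6
    Update dist[5] = 4
    Update dist[6] = 6
    Update dist[7] = 1
  Visit vertex 7 (distance=1)
    Update dist[4] = 5
    Update dist[5] = 2
    Update dist[6] = 5
  Visit vertex 5 (distance=2)
    Update dist[4] = 3
  Visit vertex 4 (distance=3)
    Update dist[2] = 4

Step 3: Shortest path: 1 -> 7 -> 5 -> 4
Total weight: 1 + 1 + 1 = 3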